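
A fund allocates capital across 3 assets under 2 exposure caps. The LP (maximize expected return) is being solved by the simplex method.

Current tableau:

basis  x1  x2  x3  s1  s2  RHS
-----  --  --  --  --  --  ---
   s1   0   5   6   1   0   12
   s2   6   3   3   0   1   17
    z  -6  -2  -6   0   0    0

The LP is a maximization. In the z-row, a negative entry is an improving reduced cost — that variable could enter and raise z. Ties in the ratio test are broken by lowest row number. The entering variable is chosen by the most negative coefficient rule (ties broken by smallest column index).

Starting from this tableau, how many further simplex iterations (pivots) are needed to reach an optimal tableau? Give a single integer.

pivot: x1 in, s2 out → z = 17
pivot: x3 in, s1 out → z = 23
No improving column remains; optimal.

2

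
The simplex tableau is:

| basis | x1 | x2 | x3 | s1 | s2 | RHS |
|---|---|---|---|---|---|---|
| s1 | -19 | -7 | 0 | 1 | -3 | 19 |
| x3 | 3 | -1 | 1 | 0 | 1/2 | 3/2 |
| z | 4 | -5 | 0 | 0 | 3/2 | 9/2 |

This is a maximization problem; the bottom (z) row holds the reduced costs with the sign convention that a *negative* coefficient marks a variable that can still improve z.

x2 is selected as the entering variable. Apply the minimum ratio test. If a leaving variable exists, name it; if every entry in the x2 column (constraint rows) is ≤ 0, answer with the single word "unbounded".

x2-column entries: row 1: -7, row 2: -1. All ≤ 0, so x2 can increase without bound; the LP is unbounded in this direction.

unbounded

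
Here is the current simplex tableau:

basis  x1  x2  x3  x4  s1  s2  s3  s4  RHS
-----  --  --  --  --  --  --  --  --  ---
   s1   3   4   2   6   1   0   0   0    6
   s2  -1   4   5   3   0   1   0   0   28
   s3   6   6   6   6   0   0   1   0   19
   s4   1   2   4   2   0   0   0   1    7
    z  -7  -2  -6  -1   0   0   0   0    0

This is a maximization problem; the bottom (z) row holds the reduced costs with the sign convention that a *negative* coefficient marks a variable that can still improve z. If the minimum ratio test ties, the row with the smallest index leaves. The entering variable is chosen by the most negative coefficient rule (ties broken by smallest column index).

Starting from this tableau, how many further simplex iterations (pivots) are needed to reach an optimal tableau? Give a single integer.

pivot: x1 in, s1 out → z = 14
pivot: x3 in, s4 out → z = 16
No improving column remains; optimal.

2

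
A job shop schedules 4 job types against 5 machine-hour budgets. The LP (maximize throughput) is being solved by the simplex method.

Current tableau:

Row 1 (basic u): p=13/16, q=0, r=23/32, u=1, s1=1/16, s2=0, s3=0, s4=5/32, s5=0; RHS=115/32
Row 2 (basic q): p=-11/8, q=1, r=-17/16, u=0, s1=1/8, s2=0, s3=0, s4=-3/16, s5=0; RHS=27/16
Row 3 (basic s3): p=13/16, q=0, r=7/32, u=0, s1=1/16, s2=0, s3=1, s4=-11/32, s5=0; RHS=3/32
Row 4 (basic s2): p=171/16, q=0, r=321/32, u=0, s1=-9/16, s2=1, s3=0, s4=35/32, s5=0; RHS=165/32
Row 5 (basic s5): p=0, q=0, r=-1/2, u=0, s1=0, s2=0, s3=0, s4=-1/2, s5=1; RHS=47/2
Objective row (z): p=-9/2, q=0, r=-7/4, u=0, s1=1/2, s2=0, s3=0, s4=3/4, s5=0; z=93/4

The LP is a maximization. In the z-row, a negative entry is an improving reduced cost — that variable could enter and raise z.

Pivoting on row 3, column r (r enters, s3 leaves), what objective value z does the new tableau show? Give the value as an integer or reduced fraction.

Minimum ratio for r: (3/32)/(7/32) = 3/7.
z changes by −(z-row coeff of r)·ratio = −(-7/4)·(3/7) = 3/4.
New z = 93/4 + (3/4) = 24.

24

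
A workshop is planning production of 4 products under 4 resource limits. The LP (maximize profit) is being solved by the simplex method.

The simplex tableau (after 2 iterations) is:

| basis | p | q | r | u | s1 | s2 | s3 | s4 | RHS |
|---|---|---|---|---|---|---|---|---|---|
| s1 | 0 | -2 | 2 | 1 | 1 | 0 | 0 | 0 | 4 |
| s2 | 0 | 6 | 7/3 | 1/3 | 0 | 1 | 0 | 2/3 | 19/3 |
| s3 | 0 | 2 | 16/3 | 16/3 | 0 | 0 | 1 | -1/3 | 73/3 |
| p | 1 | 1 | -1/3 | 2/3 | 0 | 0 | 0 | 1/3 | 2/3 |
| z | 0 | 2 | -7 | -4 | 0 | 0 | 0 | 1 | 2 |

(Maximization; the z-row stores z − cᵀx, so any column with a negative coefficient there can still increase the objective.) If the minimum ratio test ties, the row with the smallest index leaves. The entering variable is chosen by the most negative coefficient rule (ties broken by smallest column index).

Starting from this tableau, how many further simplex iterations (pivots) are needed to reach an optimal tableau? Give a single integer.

pivot: r in, s1 out → z = 16
pivot: q in, s2 out → z = 17
pivot: u in, p out → z = 55/3
No improving column remains; optimal.

3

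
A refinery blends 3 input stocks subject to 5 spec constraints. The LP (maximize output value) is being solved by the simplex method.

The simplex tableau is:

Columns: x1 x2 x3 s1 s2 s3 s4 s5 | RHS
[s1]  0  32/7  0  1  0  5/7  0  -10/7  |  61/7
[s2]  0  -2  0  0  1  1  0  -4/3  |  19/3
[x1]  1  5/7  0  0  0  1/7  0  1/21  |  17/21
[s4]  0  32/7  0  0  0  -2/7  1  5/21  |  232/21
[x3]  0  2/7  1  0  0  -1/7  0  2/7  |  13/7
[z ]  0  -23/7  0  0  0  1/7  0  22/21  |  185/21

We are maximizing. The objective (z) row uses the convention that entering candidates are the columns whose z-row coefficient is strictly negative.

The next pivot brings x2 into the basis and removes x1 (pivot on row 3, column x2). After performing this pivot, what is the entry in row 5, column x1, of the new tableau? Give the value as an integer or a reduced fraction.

Pivot element is row 3, column x2: 5/7.
Normalize row 3: new (row 3, x1) = 1/(5/7) = 7/5.
row 5 ← row 5 − (2/7)·(new row 3): 0 − (2/7)·(7/5) = -2/5.

-2/5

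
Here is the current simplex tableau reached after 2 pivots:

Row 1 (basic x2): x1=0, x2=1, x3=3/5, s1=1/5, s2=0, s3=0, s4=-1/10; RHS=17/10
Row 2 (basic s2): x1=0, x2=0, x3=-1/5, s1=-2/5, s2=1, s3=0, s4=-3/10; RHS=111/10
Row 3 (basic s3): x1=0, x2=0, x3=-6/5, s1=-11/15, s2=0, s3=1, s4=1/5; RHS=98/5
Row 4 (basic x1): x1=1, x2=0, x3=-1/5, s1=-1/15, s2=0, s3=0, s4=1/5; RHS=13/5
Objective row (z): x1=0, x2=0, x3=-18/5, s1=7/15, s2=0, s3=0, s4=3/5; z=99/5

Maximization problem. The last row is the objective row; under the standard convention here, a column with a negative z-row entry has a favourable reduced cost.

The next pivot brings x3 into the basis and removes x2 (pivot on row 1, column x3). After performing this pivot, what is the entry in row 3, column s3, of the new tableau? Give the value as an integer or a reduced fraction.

1

Pivot element is row 1, column x3: 3/5.
Normalize row 1: new (row 1, s3) = 0/(3/5) = 0.
row 3 ← row 3 − (-6/5)·(new row 1): 1 − (-6/5)·0 = 1.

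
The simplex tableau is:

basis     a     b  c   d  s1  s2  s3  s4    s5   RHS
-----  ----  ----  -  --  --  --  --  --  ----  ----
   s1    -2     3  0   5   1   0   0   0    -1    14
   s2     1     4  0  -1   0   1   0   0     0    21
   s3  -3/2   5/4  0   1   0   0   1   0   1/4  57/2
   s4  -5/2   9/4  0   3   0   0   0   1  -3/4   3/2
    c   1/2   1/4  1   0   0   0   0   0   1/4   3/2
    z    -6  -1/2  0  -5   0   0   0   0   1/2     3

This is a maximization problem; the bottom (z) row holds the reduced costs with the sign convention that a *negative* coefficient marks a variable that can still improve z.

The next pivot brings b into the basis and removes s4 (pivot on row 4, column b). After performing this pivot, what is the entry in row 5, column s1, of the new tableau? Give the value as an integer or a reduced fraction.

Pivot element is row 4, column b: 9/4.
Normalize row 4: new (row 4, s1) = 0/(9/4) = 0.
row 5 ← row 5 − (1/4)·(new row 4): 0 − (1/4)·0 = 0.

0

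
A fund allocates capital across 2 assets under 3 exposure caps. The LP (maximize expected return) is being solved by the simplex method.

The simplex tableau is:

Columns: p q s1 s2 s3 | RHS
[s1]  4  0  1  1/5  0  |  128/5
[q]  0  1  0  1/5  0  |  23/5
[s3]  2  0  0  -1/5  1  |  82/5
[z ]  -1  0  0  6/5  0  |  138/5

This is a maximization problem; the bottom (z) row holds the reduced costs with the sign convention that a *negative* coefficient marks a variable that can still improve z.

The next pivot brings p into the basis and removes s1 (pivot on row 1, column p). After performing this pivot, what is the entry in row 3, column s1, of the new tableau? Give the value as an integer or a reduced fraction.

Pivot element is row 1, column p: 4.
Normalize row 1: new (row 1, s1) = 1/4 = 1/4.
row 3 ← row 3 − 2·(new row 1): 0 − 2·(1/4) = -1/2.

-1/2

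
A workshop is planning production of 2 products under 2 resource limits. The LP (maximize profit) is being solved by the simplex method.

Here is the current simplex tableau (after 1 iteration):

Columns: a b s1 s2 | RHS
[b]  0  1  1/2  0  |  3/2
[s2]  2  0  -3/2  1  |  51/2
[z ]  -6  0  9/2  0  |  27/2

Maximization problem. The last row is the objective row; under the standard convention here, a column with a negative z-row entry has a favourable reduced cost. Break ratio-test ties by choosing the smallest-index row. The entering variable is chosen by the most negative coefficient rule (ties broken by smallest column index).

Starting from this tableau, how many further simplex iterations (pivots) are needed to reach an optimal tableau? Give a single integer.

1

pivot: a in, s2 out → z = 90
No improving column remains; optimal.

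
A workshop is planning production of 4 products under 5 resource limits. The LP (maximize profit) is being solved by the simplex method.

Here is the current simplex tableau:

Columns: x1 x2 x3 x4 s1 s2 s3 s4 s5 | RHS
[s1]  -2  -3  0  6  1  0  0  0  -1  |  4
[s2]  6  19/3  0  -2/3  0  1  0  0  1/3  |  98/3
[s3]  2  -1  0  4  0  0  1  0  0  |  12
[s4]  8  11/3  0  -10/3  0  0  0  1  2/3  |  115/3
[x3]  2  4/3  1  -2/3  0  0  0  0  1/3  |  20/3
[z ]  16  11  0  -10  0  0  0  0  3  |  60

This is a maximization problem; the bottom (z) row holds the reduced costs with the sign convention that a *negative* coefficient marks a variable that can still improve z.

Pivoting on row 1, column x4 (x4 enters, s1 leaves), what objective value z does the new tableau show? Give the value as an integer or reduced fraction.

200/3

Minimum ratio for x4: 4/6 = 2/3.
z changes by −(z-row coeff of x4)·ratio = −(-10)·(2/3) = 20/3.
New z = 60 + (20/3) = 200/3.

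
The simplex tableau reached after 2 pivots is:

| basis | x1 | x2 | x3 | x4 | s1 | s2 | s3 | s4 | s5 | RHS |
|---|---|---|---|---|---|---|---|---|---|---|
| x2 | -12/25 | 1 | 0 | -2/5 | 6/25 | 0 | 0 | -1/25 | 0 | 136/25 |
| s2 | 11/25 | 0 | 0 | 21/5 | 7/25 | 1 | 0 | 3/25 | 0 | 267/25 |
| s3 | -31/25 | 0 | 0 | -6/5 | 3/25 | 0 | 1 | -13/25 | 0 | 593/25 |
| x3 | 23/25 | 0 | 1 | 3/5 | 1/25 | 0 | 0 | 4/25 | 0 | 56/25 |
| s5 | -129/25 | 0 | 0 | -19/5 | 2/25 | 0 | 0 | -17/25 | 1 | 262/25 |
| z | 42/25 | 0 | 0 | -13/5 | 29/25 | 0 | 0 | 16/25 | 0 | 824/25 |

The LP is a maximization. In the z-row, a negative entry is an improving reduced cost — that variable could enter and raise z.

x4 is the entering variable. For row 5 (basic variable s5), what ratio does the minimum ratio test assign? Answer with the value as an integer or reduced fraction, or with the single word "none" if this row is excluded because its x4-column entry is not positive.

The x4 entry in row 5 is -19/5 ≤ 0, so this row gives no ratio.

none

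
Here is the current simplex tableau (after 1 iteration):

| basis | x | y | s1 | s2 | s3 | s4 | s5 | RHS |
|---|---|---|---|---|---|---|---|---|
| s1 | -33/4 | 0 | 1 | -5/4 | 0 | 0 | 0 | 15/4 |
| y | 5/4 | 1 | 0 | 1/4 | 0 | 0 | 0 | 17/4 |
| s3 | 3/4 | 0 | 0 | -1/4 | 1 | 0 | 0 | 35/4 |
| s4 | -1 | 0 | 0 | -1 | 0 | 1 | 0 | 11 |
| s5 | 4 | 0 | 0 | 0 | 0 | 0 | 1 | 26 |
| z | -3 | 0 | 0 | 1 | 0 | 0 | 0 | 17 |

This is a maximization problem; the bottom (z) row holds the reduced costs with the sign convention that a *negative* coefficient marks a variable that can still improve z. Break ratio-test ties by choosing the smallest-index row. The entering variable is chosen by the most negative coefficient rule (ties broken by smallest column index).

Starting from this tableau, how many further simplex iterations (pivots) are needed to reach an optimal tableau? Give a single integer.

1

pivot: x in, y out → z = 136/5
No improving column remains; optimal.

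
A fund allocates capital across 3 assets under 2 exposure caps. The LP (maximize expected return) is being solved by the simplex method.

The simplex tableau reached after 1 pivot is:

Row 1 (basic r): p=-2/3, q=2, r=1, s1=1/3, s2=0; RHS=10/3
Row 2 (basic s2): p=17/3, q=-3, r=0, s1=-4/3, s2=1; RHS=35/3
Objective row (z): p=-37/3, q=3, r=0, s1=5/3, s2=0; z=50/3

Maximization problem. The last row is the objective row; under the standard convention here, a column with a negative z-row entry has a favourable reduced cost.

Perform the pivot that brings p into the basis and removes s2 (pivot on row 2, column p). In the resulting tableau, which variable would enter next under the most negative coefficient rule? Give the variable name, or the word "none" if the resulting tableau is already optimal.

q

Pivot element 17/3. New z-row = old z-row − (-37/3)·(row 2/(17/3)).
Updated z-row coefficients: p: 0, q: -60/17, r: 0, s1: -21/17, s2: 37/17.
The most negative is -60/17 in column q, so q would enter next.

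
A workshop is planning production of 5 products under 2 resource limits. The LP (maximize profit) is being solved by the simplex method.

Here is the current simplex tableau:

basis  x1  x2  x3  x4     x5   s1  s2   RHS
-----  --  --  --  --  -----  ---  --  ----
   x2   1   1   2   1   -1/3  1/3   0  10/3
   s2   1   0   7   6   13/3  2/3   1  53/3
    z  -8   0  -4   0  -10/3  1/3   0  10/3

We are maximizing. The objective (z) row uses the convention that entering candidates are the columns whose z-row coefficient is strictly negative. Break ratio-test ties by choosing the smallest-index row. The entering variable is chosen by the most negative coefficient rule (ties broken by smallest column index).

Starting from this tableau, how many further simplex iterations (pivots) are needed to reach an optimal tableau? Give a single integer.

pivot: x1 in, x2 out → z = 30
pivot: x5 in, s2 out → z = 339/7
No improving column remains; optimal.

2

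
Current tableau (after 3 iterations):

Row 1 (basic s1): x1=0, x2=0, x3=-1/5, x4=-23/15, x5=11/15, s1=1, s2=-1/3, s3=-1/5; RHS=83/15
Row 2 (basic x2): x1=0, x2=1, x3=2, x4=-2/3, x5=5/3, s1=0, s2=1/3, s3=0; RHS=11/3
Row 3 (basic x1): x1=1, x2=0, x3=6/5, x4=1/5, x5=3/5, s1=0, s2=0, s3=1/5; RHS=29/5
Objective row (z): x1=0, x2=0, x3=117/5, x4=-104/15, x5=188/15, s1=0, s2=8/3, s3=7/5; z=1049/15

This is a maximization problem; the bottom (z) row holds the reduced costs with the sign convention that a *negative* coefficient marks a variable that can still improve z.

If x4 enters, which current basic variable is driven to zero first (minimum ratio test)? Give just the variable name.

Ratios: row 1 (s1): entry -23/15 ≤ 0, skip; row 2 (x2): entry -2/3 ≤ 0, skip; row 3 (x1): (29/5)/(1/5) = 29.
Minimum ratio 29 is in the x1 row, so x1 leaves.

x1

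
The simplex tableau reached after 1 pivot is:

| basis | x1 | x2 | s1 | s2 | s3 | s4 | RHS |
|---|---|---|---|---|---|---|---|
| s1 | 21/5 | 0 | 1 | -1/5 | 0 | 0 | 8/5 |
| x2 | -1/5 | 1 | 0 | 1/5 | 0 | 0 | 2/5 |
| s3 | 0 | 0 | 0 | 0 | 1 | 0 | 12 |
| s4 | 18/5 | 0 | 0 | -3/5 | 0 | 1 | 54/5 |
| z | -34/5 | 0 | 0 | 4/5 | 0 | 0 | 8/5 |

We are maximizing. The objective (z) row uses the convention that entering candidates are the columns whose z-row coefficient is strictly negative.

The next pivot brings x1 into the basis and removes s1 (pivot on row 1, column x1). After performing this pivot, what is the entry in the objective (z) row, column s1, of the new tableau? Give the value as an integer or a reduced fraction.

34/21

Pivot element is row 1, column x1: 21/5.
Normalize row 1: new (row 1, s1) = 1/(21/5) = 5/21.
z-row ← z-row − (-34/5)·(new row 1): 0 − (-34/5)·(5/21) = 34/21.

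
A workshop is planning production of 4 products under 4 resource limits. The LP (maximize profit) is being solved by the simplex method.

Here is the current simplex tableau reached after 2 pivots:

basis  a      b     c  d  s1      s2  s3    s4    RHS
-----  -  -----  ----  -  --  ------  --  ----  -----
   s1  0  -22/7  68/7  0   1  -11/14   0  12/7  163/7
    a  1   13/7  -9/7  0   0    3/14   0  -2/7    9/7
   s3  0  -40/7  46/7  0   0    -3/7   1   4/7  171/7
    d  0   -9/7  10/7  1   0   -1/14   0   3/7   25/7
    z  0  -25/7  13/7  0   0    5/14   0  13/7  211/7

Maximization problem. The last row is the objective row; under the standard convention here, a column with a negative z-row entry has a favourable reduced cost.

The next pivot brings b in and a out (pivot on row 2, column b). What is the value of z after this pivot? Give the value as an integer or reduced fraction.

Minimum ratio for b: (9/7)/(13/7) = 9/13.
z changes by −(z-row coeff of b)·ratio = −(-25/7)·(9/13) = 225/91.
New z = 211/7 + (225/91) = 424/13.

424/13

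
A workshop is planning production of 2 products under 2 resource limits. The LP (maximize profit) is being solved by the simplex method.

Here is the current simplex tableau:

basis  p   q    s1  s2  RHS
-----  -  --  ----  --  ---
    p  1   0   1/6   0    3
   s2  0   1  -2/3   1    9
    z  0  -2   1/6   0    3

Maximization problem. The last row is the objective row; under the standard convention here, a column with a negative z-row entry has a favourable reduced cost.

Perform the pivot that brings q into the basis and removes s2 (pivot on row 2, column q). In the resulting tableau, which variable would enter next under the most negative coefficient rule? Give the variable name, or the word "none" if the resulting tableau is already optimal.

Pivot element 1. New z-row = old z-row − (-2)·(row 2/1).
Updated z-row coefficients: p: 0, q: 0, s1: -7/6, s2: 2.
The most negative is -7/6 in column s1, so s1 would enter next.

s1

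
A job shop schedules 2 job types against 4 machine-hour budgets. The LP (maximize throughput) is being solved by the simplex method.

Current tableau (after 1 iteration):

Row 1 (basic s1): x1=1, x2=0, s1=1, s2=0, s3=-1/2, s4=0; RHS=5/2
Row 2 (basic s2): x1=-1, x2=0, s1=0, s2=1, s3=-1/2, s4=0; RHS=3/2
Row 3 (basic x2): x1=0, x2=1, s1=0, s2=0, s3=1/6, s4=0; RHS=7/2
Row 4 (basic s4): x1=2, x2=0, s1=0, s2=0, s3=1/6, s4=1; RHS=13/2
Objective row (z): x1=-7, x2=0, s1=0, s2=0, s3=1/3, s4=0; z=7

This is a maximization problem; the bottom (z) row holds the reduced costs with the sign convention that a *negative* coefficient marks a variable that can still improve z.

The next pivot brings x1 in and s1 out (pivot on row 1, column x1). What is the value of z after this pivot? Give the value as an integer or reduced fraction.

Minimum ratio for x1: (5/2)/1 = 5/2.
z changes by −(z-row coeff of x1)·ratio = −(-7)·(5/2) = 35/2.
New z = 7 + (35/2) = 49/2.

49/2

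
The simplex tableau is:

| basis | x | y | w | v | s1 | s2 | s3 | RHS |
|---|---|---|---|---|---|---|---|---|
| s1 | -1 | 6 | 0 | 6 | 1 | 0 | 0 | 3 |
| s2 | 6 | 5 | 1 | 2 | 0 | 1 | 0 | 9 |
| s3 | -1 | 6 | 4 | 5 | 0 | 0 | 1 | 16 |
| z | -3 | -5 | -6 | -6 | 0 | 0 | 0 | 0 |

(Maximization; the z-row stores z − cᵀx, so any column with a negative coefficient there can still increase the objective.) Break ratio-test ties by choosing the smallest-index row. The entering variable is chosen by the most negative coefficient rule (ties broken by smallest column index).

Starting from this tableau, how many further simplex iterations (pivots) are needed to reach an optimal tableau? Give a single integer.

pivot: w in, s3 out → z = 24
pivot: x in, s2 out → z = 138/5
No improving column remains; optimal.

2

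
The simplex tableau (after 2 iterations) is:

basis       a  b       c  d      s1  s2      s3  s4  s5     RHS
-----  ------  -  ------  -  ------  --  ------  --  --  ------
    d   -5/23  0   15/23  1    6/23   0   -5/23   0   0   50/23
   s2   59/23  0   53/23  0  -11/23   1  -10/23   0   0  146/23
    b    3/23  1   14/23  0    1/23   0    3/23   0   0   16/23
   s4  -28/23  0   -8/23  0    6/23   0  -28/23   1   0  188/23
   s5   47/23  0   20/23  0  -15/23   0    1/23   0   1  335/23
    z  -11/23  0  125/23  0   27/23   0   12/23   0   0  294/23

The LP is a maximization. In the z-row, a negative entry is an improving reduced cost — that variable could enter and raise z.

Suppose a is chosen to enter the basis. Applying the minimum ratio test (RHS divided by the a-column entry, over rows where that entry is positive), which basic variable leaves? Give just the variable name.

s2

Ratios: row 1 (d): entry -5/23 ≤ 0, skip; row 2 (s2): (146/23)/(59/23) = 146/59; row 3 (b): (16/23)/(3/23) = 16/3; row 4 (s4): entry -28/23 ≤ 0, skip; row 5 (s5): (335/23)/(47/23) = 335/47.
Minimum ratio 146/59 is in the s2 row, so s2 leaves.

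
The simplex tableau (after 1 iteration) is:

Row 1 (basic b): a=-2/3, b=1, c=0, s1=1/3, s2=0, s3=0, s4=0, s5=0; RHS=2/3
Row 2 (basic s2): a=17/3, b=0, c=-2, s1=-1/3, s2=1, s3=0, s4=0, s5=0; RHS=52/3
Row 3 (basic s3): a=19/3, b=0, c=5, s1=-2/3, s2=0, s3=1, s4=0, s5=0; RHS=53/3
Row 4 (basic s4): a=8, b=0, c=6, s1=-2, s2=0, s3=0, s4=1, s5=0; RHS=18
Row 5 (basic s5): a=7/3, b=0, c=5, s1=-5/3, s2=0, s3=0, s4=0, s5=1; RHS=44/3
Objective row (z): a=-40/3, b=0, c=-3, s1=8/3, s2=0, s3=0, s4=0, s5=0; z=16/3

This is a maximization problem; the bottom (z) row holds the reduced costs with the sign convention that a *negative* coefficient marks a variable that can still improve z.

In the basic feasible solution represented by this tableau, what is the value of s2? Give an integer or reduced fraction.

52/3

s2 is basic (row 2); its value is the RHS of that row: 52/3.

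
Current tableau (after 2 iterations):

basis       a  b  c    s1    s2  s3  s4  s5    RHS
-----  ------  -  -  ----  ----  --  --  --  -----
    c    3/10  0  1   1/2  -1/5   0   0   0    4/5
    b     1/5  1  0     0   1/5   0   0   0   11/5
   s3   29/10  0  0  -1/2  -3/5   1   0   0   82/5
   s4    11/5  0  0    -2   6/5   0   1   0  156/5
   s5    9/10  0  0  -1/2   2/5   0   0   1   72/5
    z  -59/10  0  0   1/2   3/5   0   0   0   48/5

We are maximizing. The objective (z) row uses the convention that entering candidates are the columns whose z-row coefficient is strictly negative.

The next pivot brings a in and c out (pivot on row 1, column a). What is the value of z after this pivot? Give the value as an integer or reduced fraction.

76/3

Minimum ratio for a: (4/5)/(3/10) = 8/3.
z changes by −(z-row coeff of a)·ratio = −(-59/10)·(8/3) = 236/15.
New z = 48/5 + (236/15) = 76/3.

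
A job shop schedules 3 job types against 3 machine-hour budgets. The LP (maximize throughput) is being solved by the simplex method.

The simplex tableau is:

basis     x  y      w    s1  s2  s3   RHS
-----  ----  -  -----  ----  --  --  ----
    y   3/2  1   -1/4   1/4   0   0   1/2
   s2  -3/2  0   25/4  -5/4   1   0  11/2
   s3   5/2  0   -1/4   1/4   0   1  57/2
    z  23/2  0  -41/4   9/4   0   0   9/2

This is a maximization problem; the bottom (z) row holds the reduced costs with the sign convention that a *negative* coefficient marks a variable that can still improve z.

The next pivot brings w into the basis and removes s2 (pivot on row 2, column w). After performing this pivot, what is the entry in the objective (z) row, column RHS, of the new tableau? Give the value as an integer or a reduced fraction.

338/25

Pivot element is row 2, column w: 25/4.
Normalize row 2: new (row 2, RHS) = (11/2)/(25/4) = 22/25.
z-row ← z-row − (-41/4)·(new row 2): 9/2 − (-41/4)·(22/25) = 338/25.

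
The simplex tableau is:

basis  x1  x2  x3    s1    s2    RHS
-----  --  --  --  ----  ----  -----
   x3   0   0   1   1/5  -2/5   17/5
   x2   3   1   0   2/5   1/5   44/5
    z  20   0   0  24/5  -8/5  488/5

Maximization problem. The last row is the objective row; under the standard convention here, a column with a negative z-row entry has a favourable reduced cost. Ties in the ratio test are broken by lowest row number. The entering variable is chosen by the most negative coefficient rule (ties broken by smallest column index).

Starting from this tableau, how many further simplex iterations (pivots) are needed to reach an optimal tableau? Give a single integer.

pivot: s2 in, x2 out → z = 168
No improving column remains; optimal.

1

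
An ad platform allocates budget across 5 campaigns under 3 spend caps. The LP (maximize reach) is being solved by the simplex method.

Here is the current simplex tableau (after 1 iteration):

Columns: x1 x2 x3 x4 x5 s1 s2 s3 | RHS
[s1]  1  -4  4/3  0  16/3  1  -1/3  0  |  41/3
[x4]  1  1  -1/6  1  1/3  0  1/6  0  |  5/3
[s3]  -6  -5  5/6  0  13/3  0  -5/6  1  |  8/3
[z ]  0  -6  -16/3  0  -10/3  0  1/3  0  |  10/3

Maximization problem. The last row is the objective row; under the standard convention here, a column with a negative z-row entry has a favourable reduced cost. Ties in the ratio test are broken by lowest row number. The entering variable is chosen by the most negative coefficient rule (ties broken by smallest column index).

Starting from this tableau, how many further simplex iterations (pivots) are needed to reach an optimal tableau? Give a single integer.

pivot: x2 in, x4 out → z = 40/3
pivot: x3 in, s1 out → z = 413/2
No improving column remains; optimal.

2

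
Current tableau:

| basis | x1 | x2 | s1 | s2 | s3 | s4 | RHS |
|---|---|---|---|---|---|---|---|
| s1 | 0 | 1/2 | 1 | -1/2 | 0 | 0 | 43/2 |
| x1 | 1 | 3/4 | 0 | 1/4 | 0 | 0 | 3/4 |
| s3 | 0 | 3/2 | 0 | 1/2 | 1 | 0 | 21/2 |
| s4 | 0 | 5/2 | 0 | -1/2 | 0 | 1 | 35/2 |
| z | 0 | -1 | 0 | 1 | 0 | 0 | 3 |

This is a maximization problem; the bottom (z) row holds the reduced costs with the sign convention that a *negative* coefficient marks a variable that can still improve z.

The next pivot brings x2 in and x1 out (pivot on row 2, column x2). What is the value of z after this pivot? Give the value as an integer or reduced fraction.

Minimum ratio for x2: (3/4)/(3/4) = 1.
z changes by −(z-row coeff of x2)·ratio = −(-1)·1 = 1.
New z = 3 + 1 = 4.

4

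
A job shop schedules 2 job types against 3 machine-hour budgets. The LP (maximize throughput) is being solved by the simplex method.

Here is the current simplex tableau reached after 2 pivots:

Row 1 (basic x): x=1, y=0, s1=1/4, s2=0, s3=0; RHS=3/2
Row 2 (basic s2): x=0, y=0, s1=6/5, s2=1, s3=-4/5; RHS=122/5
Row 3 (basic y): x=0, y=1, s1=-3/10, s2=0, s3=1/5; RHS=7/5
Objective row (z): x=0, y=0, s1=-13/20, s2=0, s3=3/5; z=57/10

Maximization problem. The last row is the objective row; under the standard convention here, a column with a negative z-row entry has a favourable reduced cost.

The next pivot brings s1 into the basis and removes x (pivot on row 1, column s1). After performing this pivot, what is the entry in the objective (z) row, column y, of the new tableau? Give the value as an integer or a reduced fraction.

0

Pivot element is row 1, column s1: 1/4.
Normalize row 1: new (row 1, y) = 0/(1/4) = 0.
z-row ← z-row − (-13/20)·(new row 1): 0 − (-13/20)·0 = 0.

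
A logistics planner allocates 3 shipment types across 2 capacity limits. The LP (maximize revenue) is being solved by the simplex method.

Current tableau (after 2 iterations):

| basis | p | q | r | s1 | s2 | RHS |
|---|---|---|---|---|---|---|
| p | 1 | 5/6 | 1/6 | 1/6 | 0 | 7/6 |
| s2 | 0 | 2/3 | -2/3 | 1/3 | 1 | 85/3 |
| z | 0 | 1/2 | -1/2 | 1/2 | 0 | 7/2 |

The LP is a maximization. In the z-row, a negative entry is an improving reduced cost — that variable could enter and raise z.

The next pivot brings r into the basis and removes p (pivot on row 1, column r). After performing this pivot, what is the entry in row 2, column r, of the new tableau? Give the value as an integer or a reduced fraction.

0

Pivot element is row 1, column r: 1/6.
Normalize row 1: new (row 1, r) = (1/6)/(1/6) = 1.
row 2 ← row 2 − (-2/3)·(new row 1): -2/3 − (-2/3)·1 = 0.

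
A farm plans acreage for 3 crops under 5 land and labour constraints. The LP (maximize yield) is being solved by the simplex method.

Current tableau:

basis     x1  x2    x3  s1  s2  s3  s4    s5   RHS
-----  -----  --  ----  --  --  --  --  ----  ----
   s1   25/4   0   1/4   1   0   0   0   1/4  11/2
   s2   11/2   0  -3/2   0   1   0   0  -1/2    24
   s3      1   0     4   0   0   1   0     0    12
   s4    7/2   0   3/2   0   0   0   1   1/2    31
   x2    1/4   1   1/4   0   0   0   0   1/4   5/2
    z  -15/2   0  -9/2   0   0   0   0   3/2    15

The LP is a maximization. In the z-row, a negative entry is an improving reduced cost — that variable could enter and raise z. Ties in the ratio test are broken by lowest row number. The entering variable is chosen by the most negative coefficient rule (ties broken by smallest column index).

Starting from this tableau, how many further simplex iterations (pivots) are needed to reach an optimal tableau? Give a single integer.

pivot: x1 in, s1 out → z = 108/5
pivot: x3 in, s3 out → z = 1102/33
No improving column remains; optimal.

2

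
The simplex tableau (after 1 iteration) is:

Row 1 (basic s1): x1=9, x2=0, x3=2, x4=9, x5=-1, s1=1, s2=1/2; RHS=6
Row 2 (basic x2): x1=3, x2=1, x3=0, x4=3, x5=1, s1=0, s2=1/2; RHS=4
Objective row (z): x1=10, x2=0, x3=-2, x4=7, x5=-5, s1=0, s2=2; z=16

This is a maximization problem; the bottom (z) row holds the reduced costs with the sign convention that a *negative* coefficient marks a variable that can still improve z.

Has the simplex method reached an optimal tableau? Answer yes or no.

no

Column x3 has objective-row coefficient -2, which is negative; an improving pivot exists, so not yet optimal.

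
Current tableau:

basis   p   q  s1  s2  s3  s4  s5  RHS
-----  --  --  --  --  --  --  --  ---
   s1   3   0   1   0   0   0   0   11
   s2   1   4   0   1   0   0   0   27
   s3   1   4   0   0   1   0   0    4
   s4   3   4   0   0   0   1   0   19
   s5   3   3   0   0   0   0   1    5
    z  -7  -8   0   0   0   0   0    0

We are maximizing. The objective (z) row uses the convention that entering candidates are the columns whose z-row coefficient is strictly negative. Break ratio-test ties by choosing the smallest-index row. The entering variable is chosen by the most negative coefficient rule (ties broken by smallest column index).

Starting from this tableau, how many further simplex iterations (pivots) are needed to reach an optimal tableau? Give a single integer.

pivot: q in, s3 out → z = 8
pivot: p in, s5 out → z = 112/9
No improving column remains; optimal.

2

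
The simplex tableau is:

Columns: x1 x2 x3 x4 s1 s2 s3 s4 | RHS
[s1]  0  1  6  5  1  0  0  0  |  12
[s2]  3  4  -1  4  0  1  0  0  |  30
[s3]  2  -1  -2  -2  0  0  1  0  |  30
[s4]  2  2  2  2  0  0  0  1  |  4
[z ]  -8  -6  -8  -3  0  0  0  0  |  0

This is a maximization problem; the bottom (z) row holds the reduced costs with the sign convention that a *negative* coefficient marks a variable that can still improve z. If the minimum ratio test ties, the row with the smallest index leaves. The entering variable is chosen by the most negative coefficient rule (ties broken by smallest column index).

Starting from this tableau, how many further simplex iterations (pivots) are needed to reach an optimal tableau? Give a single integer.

1

pivot: x1 in, s4 out → z = 16
No improving column remains; optimal.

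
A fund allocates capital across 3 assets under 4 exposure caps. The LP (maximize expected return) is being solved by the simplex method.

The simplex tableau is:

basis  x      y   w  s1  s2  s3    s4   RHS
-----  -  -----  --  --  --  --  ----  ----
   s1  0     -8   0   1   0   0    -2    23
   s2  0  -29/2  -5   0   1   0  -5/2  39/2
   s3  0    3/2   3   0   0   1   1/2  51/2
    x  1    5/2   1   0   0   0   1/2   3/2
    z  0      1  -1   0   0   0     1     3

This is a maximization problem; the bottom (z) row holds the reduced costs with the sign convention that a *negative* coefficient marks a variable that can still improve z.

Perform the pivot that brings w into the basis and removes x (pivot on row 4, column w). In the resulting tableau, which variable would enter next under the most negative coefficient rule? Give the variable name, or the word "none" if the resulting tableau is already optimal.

none

Pivot element 1. New z-row = old z-row − (-1)·(row 4/1).
Updated z-row coefficients: x: 1, y: 7/2, w: 0, s1: 0, s2: 0, s3: 0, s4: 3/2.
No coefficient is strictly negative; the tableau after this pivot is optimal.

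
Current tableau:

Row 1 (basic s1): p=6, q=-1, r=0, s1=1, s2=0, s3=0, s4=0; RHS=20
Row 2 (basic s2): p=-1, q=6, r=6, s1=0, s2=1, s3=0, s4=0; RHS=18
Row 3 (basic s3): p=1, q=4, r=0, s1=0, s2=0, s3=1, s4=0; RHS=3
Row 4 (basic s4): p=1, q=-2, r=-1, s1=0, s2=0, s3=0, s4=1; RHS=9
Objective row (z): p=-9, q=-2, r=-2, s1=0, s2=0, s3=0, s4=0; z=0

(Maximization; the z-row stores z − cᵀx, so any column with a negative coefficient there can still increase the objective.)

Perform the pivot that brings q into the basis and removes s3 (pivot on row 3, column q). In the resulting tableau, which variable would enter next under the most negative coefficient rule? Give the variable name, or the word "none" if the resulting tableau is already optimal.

Pivot element 4. New z-row = old z-row − (-2)·(row 3/4).
Updated z-row coefficients: p: -17/2, q: 0, r: -2, s1: 0, s2: 0, s3: 1/2, s4: 0.
The most negative is -17/2 in column p, so p would enter next.

p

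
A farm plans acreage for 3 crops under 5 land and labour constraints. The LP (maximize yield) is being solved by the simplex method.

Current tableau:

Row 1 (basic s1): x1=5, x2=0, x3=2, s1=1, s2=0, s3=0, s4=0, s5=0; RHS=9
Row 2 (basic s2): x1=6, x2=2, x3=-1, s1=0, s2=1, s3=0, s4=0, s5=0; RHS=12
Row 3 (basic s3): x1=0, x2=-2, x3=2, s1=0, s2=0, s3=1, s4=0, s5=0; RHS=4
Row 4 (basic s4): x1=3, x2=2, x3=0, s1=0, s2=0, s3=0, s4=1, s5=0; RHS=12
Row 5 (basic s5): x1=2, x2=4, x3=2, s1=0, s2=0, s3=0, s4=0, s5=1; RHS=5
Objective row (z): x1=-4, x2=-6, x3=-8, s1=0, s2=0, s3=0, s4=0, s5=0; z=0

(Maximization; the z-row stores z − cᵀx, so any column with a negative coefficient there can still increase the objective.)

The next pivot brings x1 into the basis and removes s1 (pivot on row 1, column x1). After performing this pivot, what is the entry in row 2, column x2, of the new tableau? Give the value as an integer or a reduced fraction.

2

Pivot element is row 1, column x1: 5.
Normalize row 1: new (row 1, x2) = 0/5 = 0.
row 2 ← row 2 − 6·(new row 1): 2 − 6·0 = 2.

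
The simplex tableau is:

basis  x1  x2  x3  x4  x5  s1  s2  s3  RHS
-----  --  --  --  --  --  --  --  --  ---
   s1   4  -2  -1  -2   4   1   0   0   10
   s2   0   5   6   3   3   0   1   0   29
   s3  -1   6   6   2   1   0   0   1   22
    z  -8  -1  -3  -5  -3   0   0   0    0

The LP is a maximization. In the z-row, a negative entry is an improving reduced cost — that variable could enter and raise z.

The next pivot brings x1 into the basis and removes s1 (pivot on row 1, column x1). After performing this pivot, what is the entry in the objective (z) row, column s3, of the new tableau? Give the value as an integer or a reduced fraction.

Pivot element is row 1, column x1: 4.
Normalize row 1: new (row 1, s3) = 0/4 = 0.
z-row ← z-row − (-8)·(new row 1): 0 − (-8)·0 = 0.

0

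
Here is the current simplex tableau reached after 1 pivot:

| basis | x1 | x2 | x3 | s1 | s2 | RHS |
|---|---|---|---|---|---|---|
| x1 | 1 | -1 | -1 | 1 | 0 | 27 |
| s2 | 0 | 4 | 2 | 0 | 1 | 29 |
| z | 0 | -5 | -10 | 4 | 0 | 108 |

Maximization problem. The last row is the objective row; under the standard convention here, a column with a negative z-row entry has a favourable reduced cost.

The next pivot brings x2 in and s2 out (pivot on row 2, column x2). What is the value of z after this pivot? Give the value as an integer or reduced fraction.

577/4

Minimum ratio for x2: 29/4 = 29/4.
z changes by −(z-row coeff of x2)·ratio = −(-5)·(29/4) = 145/4.
New z = 108 + (145/4) = 577/4.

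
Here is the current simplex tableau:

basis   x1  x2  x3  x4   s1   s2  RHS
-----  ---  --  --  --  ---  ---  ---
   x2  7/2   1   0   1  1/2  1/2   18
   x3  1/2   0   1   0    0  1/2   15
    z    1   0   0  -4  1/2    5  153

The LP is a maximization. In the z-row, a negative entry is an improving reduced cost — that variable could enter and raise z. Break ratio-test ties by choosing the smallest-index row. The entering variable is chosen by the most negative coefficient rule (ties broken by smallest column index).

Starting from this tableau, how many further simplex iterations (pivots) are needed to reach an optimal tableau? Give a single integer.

pivot: x4 in, x2 out → z = 225
No improving column remains; optimal.

1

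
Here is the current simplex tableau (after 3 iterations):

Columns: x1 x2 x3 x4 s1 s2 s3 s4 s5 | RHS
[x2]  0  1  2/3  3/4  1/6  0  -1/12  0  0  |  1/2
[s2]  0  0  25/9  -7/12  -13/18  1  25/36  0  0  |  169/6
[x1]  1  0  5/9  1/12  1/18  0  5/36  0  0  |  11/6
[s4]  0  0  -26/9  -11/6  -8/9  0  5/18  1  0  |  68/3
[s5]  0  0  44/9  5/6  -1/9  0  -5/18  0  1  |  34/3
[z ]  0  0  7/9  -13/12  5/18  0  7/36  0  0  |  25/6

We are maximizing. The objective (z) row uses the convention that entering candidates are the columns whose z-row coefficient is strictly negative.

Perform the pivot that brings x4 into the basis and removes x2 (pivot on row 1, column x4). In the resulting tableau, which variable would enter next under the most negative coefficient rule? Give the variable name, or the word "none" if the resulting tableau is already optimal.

Pivot element 3/4. New z-row = old z-row − (-13/12)·(row 1/(3/4)).
Updated z-row coefficients: x1: 0, x2: 13/9, x3: 47/27, x4: 0, s1: 14/27, s2: 0, s3: 2/27, s4: 0, s5: 0.
No coefficient is strictly negative; the tableau after this pivot is optimal.

none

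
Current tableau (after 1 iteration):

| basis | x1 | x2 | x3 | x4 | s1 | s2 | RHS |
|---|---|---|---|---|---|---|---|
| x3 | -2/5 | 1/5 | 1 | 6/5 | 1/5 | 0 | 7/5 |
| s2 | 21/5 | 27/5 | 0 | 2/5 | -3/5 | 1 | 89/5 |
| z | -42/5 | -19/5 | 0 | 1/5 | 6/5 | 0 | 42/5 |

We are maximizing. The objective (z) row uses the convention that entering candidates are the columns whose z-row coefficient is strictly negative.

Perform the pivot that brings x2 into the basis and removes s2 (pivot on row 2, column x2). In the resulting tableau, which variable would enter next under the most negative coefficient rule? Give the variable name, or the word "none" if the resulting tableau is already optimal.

x1

Pivot element 27/5. New z-row = old z-row − (-19/5)·(row 2/(27/5)).
Updated z-row coefficients: x1: -49/9, x2: 0, x3: 0, x4: 13/27, s1: 7/9, s2: 19/27.
The most negative is -49/9 in column x1, so x1 would enter next.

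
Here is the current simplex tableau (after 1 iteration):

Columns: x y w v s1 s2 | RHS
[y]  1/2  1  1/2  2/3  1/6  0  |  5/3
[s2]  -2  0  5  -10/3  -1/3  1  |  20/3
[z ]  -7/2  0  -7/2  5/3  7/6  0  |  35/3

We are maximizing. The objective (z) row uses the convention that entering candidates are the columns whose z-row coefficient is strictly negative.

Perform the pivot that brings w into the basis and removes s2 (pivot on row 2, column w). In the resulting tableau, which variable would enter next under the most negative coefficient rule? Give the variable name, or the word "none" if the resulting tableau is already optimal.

x

Pivot element 5. New z-row = old z-row − (-7/2)·(row 2/5).
Updated z-row coefficients: x: -49/10, y: 0, w: 0, v: -2/3, s1: 14/15, s2: 7/10.
The most negative is -49/10 in column x, so x would enter next.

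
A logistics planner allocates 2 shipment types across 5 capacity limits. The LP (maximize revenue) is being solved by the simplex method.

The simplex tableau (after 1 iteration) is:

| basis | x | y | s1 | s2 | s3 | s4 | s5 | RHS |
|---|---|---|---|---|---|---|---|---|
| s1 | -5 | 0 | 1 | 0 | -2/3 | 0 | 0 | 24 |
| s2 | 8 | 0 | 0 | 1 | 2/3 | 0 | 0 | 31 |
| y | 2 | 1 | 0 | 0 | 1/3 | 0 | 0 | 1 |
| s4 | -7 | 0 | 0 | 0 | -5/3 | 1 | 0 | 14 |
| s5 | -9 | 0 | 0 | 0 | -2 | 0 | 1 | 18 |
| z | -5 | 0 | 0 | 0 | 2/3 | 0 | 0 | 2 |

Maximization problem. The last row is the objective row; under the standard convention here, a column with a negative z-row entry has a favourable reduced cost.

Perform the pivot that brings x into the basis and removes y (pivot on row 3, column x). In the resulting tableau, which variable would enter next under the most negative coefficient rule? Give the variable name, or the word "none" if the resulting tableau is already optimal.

Pivot element 2. New z-row = old z-row − (-5)·(row 3/2).
Updated z-row coefficients: x: 0, y: 5/2, s1: 0, s2: 0, s3: 3/2, s4: 0, s5: 0.
No coefficient is strictly negative; the tableau after this pivot is optimal.

none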